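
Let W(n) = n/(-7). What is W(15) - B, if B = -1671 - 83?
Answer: 12263/7 ≈ 1751.9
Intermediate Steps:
W(n) = -n/7 (W(n) = n*(-⅐) = -n/7)
B = -1754
W(15) - B = -⅐*15 - 1*(-1754) = -15/7 + 1754 = 12263/7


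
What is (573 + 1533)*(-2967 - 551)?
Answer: -7408908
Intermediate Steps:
(573 + 1533)*(-2967 - 551) = 2106*(-3518) = -7408908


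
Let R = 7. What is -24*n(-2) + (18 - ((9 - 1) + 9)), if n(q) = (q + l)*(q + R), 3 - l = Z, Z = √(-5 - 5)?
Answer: -119 + 120*I*√10 ≈ -119.0 + 379.47*I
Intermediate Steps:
Z = I*√10 (Z = √(-10) = I*√10 ≈ 3.1623*I)
l = 3 - I*√10 ≈ 3.0 - 3.1623*I
n(q) = (7 + q)*(3 + q - I*√10) (n(q) = (q + (3 - I*√10))*(q + 7) = (3 + q - I*√10)*(7 + q) = (7 + q)*(3 + q - I*√10))
-24*n(-2) + (18 - ((9 - 1) + 9)) = -24*(21 + (-2)² + 10*(-2) - 7*I*√10 - 1*I*(-2)*√10) + (18 - ((9 - 1) + 9)) = -24*(21 + 4 - 20 - 7*I*√10 + 2*I*√10) + (18 - (8 + 9)) = -24*(5 - 5*I*√10) + (18 - 1*17) = (-120 + 120*I*√10) + (18 - 17) = (-120 + 120*I*√10) + 1 = -119 + 120*I*√10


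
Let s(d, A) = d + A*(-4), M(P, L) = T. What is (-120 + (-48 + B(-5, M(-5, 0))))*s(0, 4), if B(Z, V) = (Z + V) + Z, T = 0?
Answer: 2848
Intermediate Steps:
M(P, L) = 0
s(d, A) = d - 4*A
B(Z, V) = V + 2*Z (B(Z, V) = (V + Z) + Z = V + 2*Z)
(-120 + (-48 + B(-5, M(-5, 0))))*s(0, 4) = (-120 + (-48 + (0 + 2*(-5))))*(0 - 4*4) = (-120 + (-48 + (0 - 10)))*(0 - 16) = (-120 + (-48 - 10))*(-16) = (-120 - 58)*(-16) = -178*(-16) = 2848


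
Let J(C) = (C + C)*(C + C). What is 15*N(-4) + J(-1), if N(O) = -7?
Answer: -101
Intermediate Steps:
J(C) = 4*C² (J(C) = (2*C)*(2*C) = 4*C²)
15*N(-4) + J(-1) = 15*(-7) + 4*(-1)² = -105 + 4*1 = -105 + 4 = -101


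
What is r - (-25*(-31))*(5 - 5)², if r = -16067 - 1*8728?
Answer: -24795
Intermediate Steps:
r = -24795 (r = -16067 - 8728 = -24795)
r - (-25*(-31))*(5 - 5)² = -24795 - (-25*(-31))*(5 - 5)² = -24795 - 775*0² = -24795 - 775*0 = -24795 - 1*0 = -24795 + 0 = -24795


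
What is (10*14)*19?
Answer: 2660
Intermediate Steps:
(10*14)*19 = 140*19 = 2660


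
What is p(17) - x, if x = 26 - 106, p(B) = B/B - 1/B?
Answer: 1376/17 ≈ 80.941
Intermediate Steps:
p(B) = 1 - 1/B
x = -80
p(17) - x = (-1 + 17)/17 - 1*(-80) = (1/17)*16 + 80 = 16/17 + 80 = 1376/17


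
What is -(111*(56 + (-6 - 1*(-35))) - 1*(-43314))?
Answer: -52749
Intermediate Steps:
-(111*(56 + (-6 - 1*(-35))) - 1*(-43314)) = -(111*(56 + (-6 + 35)) + 43314) = -(111*(56 + 29) + 43314) = -(111*85 + 43314) = -(9435 + 43314) = -1*52749 = -52749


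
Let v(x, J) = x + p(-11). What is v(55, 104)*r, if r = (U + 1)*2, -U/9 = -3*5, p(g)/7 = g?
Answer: -5984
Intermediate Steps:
p(g) = 7*g
U = 135 (U = -(-27)*5 = -9*(-15) = 135)
v(x, J) = -77 + x (v(x, J) = x + 7*(-11) = x - 77 = -77 + x)
r = 272 (r = (135 + 1)*2 = 136*2 = 272)
v(55, 104)*r = (-77 + 55)*272 = -22*272 = -5984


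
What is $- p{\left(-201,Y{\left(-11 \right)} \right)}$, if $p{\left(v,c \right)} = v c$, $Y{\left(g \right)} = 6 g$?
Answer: $-13266$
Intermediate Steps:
$p{\left(v,c \right)} = c v$
$- p{\left(-201,Y{\left(-11 \right)} \right)} = - 6 \left(-11\right) \left(-201\right) = - \left(-66\right) \left(-201\right) = \left(-1\right) 13266 = -13266$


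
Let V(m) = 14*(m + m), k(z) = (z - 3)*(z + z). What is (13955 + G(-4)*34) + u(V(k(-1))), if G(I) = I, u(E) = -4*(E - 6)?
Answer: 12947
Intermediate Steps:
k(z) = 2*z*(-3 + z) (k(z) = (-3 + z)*(2*z) = 2*z*(-3 + z))
V(m) = 28*m (V(m) = 14*(2*m) = 28*m)
u(E) = 24 - 4*E (u(E) = -4*(-6 + E) = 24 - 4*E)
(13955 + G(-4)*34) + u(V(k(-1))) = (13955 - 4*34) + (24 - 112*2*(-1)*(-3 - 1)) = (13955 - 136) + (24 - 112*2*(-1)*(-4)) = 13819 + (24 - 112*8) = 13819 + (24 - 4*224) = 13819 + (24 - 896) = 13819 - 872 = 12947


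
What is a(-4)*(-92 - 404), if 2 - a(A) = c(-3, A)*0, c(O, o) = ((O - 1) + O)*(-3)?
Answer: -992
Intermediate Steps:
c(O, o) = 3 - 6*O (c(O, o) = ((-1 + O) + O)*(-3) = (-1 + 2*O)*(-3) = 3 - 6*O)
a(A) = 2 (a(A) = 2 - (3 - 6*(-3))*0 = 2 - (3 + 18)*0 = 2 - 21*0 = 2 - 1*0 = 2 + 0 = 2)
a(-4)*(-92 - 404) = 2*(-92 - 404) = 2*(-496) = -992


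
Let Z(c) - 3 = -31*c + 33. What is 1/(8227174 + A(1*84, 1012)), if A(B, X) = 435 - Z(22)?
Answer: 1/8228255 ≈ 1.2153e-7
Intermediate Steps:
Z(c) = 36 - 31*c (Z(c) = 3 + (-31*c + 33) = 3 + (33 - 31*c) = 36 - 31*c)
A(B, X) = 1081 (A(B, X) = 435 - (36 - 31*22) = 435 - (36 - 682) = 435 - 1*(-646) = 435 + 646 = 1081)
1/(8227174 + A(1*84, 1012)) = 1/(8227174 + 1081) = 1/8228255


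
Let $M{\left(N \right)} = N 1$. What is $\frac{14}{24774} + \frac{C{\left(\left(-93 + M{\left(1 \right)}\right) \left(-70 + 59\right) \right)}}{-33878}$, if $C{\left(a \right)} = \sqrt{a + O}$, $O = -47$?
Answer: $\frac{7}{12387} - \frac{\sqrt{965}}{33878} \approx -0.00035184$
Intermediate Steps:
$M{\left(N \right)} = N$
$C{\left(a \right)} = \sqrt{-47 + a}$ ($C{\left(a \right)} = \sqrt{a - 47} = \sqrt{-47 + a}$)
$\frac{14}{24774} + \frac{C{\left(\left(-93 + M{\left(1 \right)}\right) \left(-70 + 59\right) \right)}}{-33878} = \frac{14}{24774} + \frac{\sqrt{-47 + \left(-93 + 1\right) \left(-70 + 59\right)}}{-33878} = 14 \cdot \frac{1}{24774} + \sqrt{-47 - -1012} \left(- \frac{1}{33878}\right) = \frac{7}{12387} + \sqrt{-47 + 1012} \left(- \frac{1}{33878}\right) = \frac{7}{12387} + \sqrt{965} \left(- \frac{1}{33878}\right) = \frac{7}{12387} - \frac{\sqrt{965}}{33878}$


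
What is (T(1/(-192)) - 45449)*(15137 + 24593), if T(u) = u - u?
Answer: -1805688770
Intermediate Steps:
T(u) = 0
(T(1/(-192)) - 45449)*(15137 + 24593) = (0 - 45449)*(15137 + 24593) = -45449*39730 = -1805688770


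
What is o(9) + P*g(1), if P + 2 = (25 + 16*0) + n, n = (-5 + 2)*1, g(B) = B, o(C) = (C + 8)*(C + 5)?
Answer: 258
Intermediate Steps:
o(C) = (5 + C)*(8 + C) (o(C) = (8 + C)*(5 + C) = (5 + C)*(8 + C))
n = -3 (n = -3*1 = -3)
P = 20 (P = -2 + ((25 + 16*0) - 3) = -2 + ((25 + 0) - 3) = -2 + (25 - 3) = -2 + 22 = 20)
o(9) + P*g(1) = (40 + 9**2 + 13*9) + 20*1 = (40 + 81 + 117) + 20 = 238 + 20 = 258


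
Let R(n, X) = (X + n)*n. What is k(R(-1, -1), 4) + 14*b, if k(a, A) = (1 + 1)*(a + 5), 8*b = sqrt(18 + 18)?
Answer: 49/2 ≈ 24.500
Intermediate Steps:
R(n, X) = n*(X + n)
b = 3/4 (b = sqrt(18 + 18)/8 = sqrt(36)/8 = (1/8)*6 = 3/4 ≈ 0.75000)
k(a, A) = 10 + 2*a (k(a, A) = 2*(5 + a) = 10 + 2*a)
k(R(-1, -1), 4) + 14*b = (10 + 2*(-(-1 - 1))) + 14*(3/4) = (10 + 2*(-1*(-2))) + 21/2 = (10 + 2*2) + 21/2 = (10 + 4) + 21/2 = 14 + 21/2 = 49/2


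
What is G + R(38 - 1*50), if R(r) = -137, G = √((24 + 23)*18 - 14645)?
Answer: -137 + I*√13799 ≈ -137.0 + 117.47*I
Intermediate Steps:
G = I*√13799 (G = √(47*18 - 14645) = √(846 - 14645) = √(-13799) = I*√13799 ≈ 117.47*I)
G + R(38 - 1*50) = I*√13799 - 137 = -137 + I*√13799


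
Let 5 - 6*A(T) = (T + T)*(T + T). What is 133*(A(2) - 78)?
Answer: -63707/6 ≈ -10618.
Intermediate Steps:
A(T) = ⅚ - 2*T²/3 (A(T) = ⅚ - (T + T)*(T + T)/6 = ⅚ - 2*T*2*T/6 = ⅚ - 2*T²/3)
133*(A(2) - 78) = 133*((⅚ - ⅔*2²) - 78) = 133*((⅚ - ⅔*4) - 78) = 133*((⅚ - 8/3) - 78) = 133*(-11/6 - 78) = 133*(-479/6) = -63707/6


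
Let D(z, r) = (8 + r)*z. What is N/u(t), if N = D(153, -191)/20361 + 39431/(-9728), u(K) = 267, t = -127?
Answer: -358409621/17628390912 ≈ -0.020331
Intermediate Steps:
D(z, r) = z*(8 + r)
N = -358409621/66023936 (N = (153*(8 - 191))/20361 + 39431/(-9728) = (153*(-183))*(1/20361) + 39431*(-1/9728) = -27999*1/20361 - 39431/9728 = -9333/6787 - 39431/9728 = -358409621/66023936 ≈ -5.4285)
N/u(t) = -358409621/66023936/267 = -358409621/66023936*1/267 = -358409621/17628390912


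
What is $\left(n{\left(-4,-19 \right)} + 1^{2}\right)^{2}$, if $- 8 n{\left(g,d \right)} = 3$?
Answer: $\frac{25}{64} \approx 0.39063$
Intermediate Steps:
$n{\left(g,d \right)} = - \frac{3}{8}$ ($n{\left(g,d \right)} = \left(- \frac{1}{8}\right) 3 = - \frac{3}{8}$)
$\left(n{\left(-4,-19 \right)} + 1^{2}\right)^{2} = \left(- \frac{3}{8} + 1^{2}\right)^{2} = \left(- \frac{3}{8} + 1\right)^{2} = \left(\frac{5}{8}\right)^{2} = \frac{25}{64}$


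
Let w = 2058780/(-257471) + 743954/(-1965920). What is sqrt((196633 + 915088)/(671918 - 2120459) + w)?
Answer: I*sqrt(8532409676449606936076914441291555)/30550175618518380 ≈ 3.0236*I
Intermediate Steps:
w = -2119471678967/253083694160 (w = 2058780*(-1/257471) + 743954*(-1/1965920) = -2058780/257471 - 371977/982960 = -2119471678967/253083694160 ≈ -8.3746)
sqrt((196633 + 915088)/(671918 - 2120459) + w) = sqrt((196633 + 915088)/(671918 - 2120459) - 2119471678967/253083694160) = sqrt(1111721/(-1448541) - 2119471678967/253083694160) = sqrt(1111721*(-1/1448541) - 2119471678967/253083694160) = sqrt(-1111721/1448541 - 2119471678967/253083694160) = sqrt(-3351500082877786507/366602107422220560) = I*sqrt(8532409676449606936076914441291555)/30550175618518380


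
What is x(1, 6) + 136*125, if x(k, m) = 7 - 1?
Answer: 17006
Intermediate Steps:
x(k, m) = 6
x(1, 6) + 136*125 = 6 + 136*125 = 6 + 17000 = 17006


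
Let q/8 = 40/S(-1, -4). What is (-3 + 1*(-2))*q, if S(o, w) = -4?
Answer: 400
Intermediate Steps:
q = -80 (q = 8*(40/(-4)) = 8*(40*(-¼)) = 8*(-10) = -80)
(-3 + 1*(-2))*q = (-3 + 1*(-2))*(-80) = (-3 - 2)*(-80) = -5*(-80) = 400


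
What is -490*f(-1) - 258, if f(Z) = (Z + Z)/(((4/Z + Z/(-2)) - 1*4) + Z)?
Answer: -6346/17 ≈ -373.29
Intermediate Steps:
f(Z) = 2*Z/(-4 + Z/2 + 4/Z) (f(Z) = (2*Z)/(((4/Z + Z*(-1/2)) - 4) + Z) = (2*Z)/(((4/Z - Z/2) - 4) + Z) = (2*Z)/((-4 + 4/Z - Z/2) + Z) = (2*Z)/(-4 + Z/2 + 4/Z) = 2*Z/(-4 + Z/2 + 4/Z))
-490*f(-1) - 258 = -1960*(-1)**2/(8 + (-1)**2 - 8*(-1)) - 258 = -1960/(8 + 1 + 8) - 258 = -1960/17 - 258 = -6346/17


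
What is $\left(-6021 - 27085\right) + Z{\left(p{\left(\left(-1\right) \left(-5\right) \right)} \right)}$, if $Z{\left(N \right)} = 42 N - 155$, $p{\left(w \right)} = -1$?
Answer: $-33303$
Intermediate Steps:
$Z{\left(N \right)} = -155 + 42 N$
$\left(-6021 - 27085\right) + Z{\left(p{\left(\left(-1\right) \left(-5\right) \right)} \right)} = \left(-6021 - 27085\right) + \left(-155 + 42 \left(-1\right)\right) = -33106 - 197 = -33303$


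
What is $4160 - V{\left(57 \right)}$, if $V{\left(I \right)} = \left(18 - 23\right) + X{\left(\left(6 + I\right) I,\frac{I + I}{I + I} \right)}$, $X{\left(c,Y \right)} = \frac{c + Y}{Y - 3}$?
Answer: $5961$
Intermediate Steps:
$X{\left(c,Y \right)} = \frac{Y + c}{-3 + Y}$
$V{\left(I \right)} = - \frac{11}{2} - \frac{I \left(6 + I\right)}{2}$ ($V{\left(I \right)} = \left(18 - 23\right) + \frac{\frac{I + I}{I + I} + \left(6 + I\right) I}{-3 + \frac{I + I}{I + I}} = -5 + \frac{\frac{2 I}{2 I} + I \left(6 + I\right)}{-3 + \frac{2 I}{2 I}} = -5 + \frac{2 I \frac{1}{2 I} + I \left(6 + I\right)}{-3 + 2 I \frac{1}{2 I}} = -5 + \frac{1 + I \left(6 + I\right)}{-3 + 1} = -5 + \frac{1 + I \left(6 + I\right)}{-2} = -5 - \frac{1 + I \left(6 + I\right)}{2} = -5 - \left(\frac{1}{2} + \frac{I \left(6 + I\right)}{2}\right) = - \frac{11}{2} - \frac{I \left(6 + I\right)}{2}$)
$4160 - V{\left(57 \right)} = 4160 - \left(- \frac{11}{2} - \frac{57 \left(6 + 57\right)}{2}\right) = 4160 - \left(- \frac{11}{2} - \frac{57}{2} \cdot 63\right) = 4160 - \left(- \frac{11}{2} - \frac{3591}{2}\right) = 4160 - -1801 = 4160 + 1801 = 5961$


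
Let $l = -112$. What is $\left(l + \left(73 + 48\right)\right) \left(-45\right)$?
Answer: $-405$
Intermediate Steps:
$\left(l + \left(73 + 48\right)\right) \left(-45\right) = \left(-112 + \left(73 + 48\right)\right) \left(-45\right) = \left(-112 + 121\right) \left(-45\right) = 9 \left(-45\right) = -405$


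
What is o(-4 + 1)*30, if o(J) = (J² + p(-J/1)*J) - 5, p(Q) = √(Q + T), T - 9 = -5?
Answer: 120 - 90*√7 ≈ -118.12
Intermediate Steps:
T = 4 (T = 9 - 5 = 4)
p(Q) = √(4 + Q) (p(Q) = √(Q + 4) = √(4 + Q))
o(J) = -5 + J² + J*√(4 - J) (o(J) = (J² + √(4 - J/1)*J) - 5 = (J² + √(4 - J*1)*J) - 5 = (J² + √(4 - J)*J) - 5 = (J² + J*√(4 - J)) - 5 = -5 + J² + J*√(4 - J))
o(-4 + 1)*30 = (-5 + (-4 + 1)² + (-4 + 1)*√(4 - (-4 + 1)))*30 = (-5 + (-3)² - 3*√(4 - 1*(-3)))*30 = (-5 + 9 - 3*√(4 + 3))*30 = (-5 + 9 - 3*√7)*30 = (4 - 3*√7)*30 = 120 - 90*√7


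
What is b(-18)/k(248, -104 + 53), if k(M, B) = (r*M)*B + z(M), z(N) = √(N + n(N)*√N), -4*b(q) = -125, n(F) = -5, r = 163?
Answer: 125/(4*(-2061624 + √(248 - 10*√62))) ≈ -1.5158e-5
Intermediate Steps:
b(q) = 125/4 (b(q) = -¼*(-125) = 125/4)
z(N) = √(N - 5*√N)
k(M, B) = √(M - 5*√M) + 163*B*M (k(M, B) = (163*M)*B + √(M - 5*√M) = 163*B*M + √(M - 5*√M) = √(M - 5*√M) + 163*B*M)
b(-18)/k(248, -104 + 53) = 125/(4*(√(248 - 10*√62) + 163*(-104 + 53)*248)) = 125/(4*(√(248 - 10*√62) + 163*(-51)*248)) = 125/(4*(√(248 - 10*√62) - 2061624)) = 125/(4*(-2061624 + √(248 - 10*√62)))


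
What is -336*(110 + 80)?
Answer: -63840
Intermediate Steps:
-336*(110 + 80) = -336*190 = -63840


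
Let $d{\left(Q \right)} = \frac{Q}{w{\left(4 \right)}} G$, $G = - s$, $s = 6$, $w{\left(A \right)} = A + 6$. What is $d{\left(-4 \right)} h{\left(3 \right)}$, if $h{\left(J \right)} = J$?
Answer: $\frac{36}{5} \approx 7.2$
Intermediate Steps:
$w{\left(A \right)} = 6 + A$
$G = -6$ ($G = \left(-1\right) 6 = -6$)
$d{\left(Q \right)} = - \frac{3 Q}{5}$ ($d{\left(Q \right)} = \frac{Q}{6 + 4} \left(-6\right) = \frac{Q}{10} \left(-6\right) = - \frac{3 Q}{5}$)
$d{\left(-4 \right)} h{\left(3 \right)} = \left(- \frac{3}{5}\right) \left(-4\right) 3 = \frac{12}{5} \cdot 3 = \frac{36}{5}$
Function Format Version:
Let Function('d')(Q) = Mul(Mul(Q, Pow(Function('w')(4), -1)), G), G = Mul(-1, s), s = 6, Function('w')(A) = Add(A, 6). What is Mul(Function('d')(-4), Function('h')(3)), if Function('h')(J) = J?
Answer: Rational(36, 5) ≈ 7.2000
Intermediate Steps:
Function('w')(A) = Add(6, A)
G = -6 (G = Mul(-1, 6) = -6)
Function('d')(Q) = Mul(Rational(-3, 5), Q) (Function('d')(Q) = Mul(Mul(Q, Pow(Add(6, 4), -1)), -6) = Mul(Mul(Q, Pow(10, -1)), -6) = Mul(Mul(Q, Rational(1, 10)), -6) = Mul(Mul(Rational(1, 10), Q), -6) = Mul(Rational(-3, 5), Q))
Mul(Function('d')(-4), Function('h')(3)) = Mul(Mul(Rational(-3, 5), -4), 3) = Mul(Rational(12, 5), 3) = Rational(36, 5)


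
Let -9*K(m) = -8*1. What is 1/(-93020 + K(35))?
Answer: -9/837172 ≈ -1.0750e-5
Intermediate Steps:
K(m) = 8/9 (K(m) = -(-8)/9 = -1/9*(-8) = 8/9)
1/(-93020 + K(35)) = 1/(-93020 + 8/9) = 1/(-837172/9) = -9/837172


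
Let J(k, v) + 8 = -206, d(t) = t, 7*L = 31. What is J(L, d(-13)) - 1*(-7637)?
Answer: 7423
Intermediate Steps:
L = 31/7 (L = (1/7)*31 = 31/7 ≈ 4.4286)
J(k, v) = -214 (J(k, v) = -8 - 206 = -214)
J(L, d(-13)) - 1*(-7637) = -214 - 1*(-7637) = -214 + 7637 = 7423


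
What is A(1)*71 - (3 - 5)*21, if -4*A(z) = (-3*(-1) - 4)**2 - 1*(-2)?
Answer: -45/4 ≈ -11.250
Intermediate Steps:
A(z) = -3/4 (A(z) = -((-3*(-1) - 4)**2 - 1*(-2))/4 = -((3 - 4)**2 + 2)/4 = -((-1)**2 + 2)/4 = -(1 + 2)/4 = -1/4*3 = -3/4)
A(1)*71 - (3 - 5)*21 = -3/4*71 - (3 - 5)*21 = -213/4 - 1*(-2)*21 = -213/4 + 2*21 = -213/4 + 42 = -45/4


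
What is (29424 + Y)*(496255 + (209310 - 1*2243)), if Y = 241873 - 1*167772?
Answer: 72811410050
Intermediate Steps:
Y = 74101 (Y = 241873 - 167772 = 74101)
(29424 + Y)*(496255 + (209310 - 1*2243)) = (29424 + 74101)*(496255 + (209310 - 1*2243)) = 103525*(496255 + (209310 - 2243)) = 103525*(496255 + 207067) = 103525*703322 = 72811410050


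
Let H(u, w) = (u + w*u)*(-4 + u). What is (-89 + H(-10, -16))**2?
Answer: 4791721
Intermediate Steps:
H(u, w) = (-4 + u)*(u + u*w) (H(u, w) = (u + u*w)*(-4 + u) = (-4 + u)*(u + u*w))
(-89 + H(-10, -16))**2 = (-89 - 10*(-4 - 10 - 4*(-16) - 10*(-16)))**2 = (-89 - 10*(-4 - 10 + 64 + 160))**2 = (-89 - 10*210)**2 = (-89 - 2100)**2 = (-2189)**2 = 4791721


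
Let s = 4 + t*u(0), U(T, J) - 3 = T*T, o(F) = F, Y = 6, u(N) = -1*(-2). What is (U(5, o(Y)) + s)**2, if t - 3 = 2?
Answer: 1764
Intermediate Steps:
u(N) = 2
t = 5 (t = 3 + 2 = 5)
U(T, J) = 3 + T**2 (U(T, J) = 3 + T*T = 3 + T**2)
s = 14 (s = 4 + 5*2 = 4 + 10 = 14)
(U(5, o(Y)) + s)**2 = ((3 + 5**2) + 14)**2 = ((3 + 25) + 14)**2 = (28 + 14)**2 = 42**2 = 1764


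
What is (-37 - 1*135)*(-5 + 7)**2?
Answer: -688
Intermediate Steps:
(-37 - 1*135)*(-5 + 7)**2 = (-37 - 135)*2**2 = -172*4 = -688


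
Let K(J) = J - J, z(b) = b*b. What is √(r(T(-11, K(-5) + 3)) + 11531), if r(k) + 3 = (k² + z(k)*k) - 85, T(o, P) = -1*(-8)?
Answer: √12019 ≈ 109.63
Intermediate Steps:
z(b) = b²
K(J) = 0
T(o, P) = 8
r(k) = -88 + k² + k³ (r(k) = -3 + ((k² + k²*k) - 85) = -3 + ((k² + k³) - 85) = -3 + (-85 + k² + k³) = -88 + k² + k³)
√(r(T(-11, K(-5) + 3)) + 11531) = √((-88 + 8² + 8³) + 11531) = √((-88 + 64 + 512) + 11531) = √(488 + 11531) = √12019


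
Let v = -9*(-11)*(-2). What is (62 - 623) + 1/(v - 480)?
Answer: -380359/678 ≈ -561.00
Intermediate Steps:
v = -198 (v = 99*(-2) = -198)
(62 - 623) + 1/(v - 480) = (62 - 623) + 1/(-198 - 480) = -561 + 1/(-678) = -561 - 1/678 = -380359/678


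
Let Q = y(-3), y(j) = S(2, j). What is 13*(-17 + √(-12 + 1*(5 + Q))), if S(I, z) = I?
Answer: -221 + 13*I*√5 ≈ -221.0 + 29.069*I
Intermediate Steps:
y(j) = 2
Q = 2
13*(-17 + √(-12 + 1*(5 + Q))) = 13*(-17 + √(-12 + 1*(5 + 2))) = 13*(-17 + √(-12 + 1*7)) = 13*(-17 + √(-12 + 7)) = 13*(-17 + √(-5)) = 13*(-17 + I*√5) = -221 + 13*I*√5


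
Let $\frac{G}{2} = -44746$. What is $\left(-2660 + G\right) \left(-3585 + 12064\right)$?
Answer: $-781356808$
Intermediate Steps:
$G = -89492$ ($G = 2 \left(-44746\right) = -89492$)
$\left(-2660 + G\right) \left(-3585 + 12064\right) = \left(-2660 - 89492\right) \left(-3585 + 12064\right) = \left(-92152\right) 8479 = -781356808$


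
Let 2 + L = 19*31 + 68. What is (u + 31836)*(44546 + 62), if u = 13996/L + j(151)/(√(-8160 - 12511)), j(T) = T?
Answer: 930816222208/655 - 6735808*I*√20671/20671 ≈ 1.4211e+9 - 46850.0*I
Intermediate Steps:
L = 655 (L = -2 + (19*31 + 68) = -2 + (589 + 68) = -2 + 657 = 655)
u = 13996/655 - 151*I*√20671/20671 (u = 13996/655 + 151/(√(-8160 - 12511)) = 13996*(1/655) + 151/(√(-20671)) = 13996/655 + 151/((I*√20671)) = 13996/655 + 151*(-I*√20671/20671) = 13996/655 - 151*I*√20671/20671 ≈ 21.368 - 1.0503*I)
(u + 31836)*(44546 + 62) = ((13996/655 - 151*I*√20671/20671) + 31836)*(44546 + 62) = (20866576/655 - 151*I*√20671/20671)*44608 = 930816222208/655 - 6735808*I*√20671/20671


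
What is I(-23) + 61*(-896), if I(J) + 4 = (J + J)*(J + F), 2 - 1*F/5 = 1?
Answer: -53832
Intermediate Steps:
F = 5 (F = 10 - 5*1 = 10 - 5 = 5)
I(J) = -4 + 2*J*(5 + J) (I(J) = -4 + (J + J)*(J + 5) = -4 + (2*J)*(5 + J) = -4 + 2*J*(5 + J))
I(-23) + 61*(-896) = (-4 + 2*(-23)² + 10*(-23)) + 61*(-896) = (-4 + 2*529 - 230) - 54656 = (-4 + 1058 - 230) - 54656 = 824 - 54656 = -53832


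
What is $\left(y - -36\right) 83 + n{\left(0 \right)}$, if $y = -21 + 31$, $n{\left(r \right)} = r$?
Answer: $3818$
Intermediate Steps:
$y = 10$
$\left(y - -36\right) 83 + n{\left(0 \right)} = \left(10 - -36\right) 83 + 0 = \left(10 + 36\right) 83 + 0 = 46 \cdot 83 + 0 = 3818 + 0 = 3818$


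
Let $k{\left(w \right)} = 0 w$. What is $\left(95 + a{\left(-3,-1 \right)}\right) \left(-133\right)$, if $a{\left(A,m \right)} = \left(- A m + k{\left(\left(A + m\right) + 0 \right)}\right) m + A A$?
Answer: $-14231$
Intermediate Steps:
$k{\left(w \right)} = 0$
$a{\left(A,m \right)} = A^{2} - A m^{2}$ ($a{\left(A,m \right)} = \left(- A m + 0\right) m + A A = \left(- A m + 0\right) m + A^{2} = - A m m + A^{2} = - A m^{2} + A^{2} = A^{2} - A m^{2}$)
$\left(95 + a{\left(-3,-1 \right)}\right) \left(-133\right) = \left(95 - 3 \left(-3 - \left(-1\right)^{2}\right)\right) \left(-133\right) = \left(95 - 3 \left(-3 - 1\right)\right) \left(-133\right) = \left(95 - -12\right) \left(-133\right) = \left(95 + 12\right) \left(-133\right) = 107 \left(-133\right) = -14231$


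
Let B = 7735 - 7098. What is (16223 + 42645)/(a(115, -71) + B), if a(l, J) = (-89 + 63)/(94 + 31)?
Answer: 7358500/79599 ≈ 92.445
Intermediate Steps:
B = 637
a(l, J) = -26/125
(16223 + 42645)/(a(115, -71) + B) = (16223 + 42645)/(-26/125 + 637) = 58868/(79599/125) = 58868*(125/79599) = 7358500/79599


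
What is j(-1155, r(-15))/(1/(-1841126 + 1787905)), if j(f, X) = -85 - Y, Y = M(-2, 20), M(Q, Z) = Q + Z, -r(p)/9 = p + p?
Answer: 5481763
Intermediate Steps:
r(p) = -18*p (r(p) = -9*(p + p) = -18*p)
Y = 18 (Y = -2 + 20 = 18)
j(f, X) = -103 (j(f, X) = -85 - 1*18 = -85 - 18 = -103)
j(-1155, r(-15))/(1/(-1841126 + 1787905)) = -103/(1/(-1841126 + 1787905)) = -103/(1/(-53221)) = -103/(-1/53221) = -103*(-53221) = 5481763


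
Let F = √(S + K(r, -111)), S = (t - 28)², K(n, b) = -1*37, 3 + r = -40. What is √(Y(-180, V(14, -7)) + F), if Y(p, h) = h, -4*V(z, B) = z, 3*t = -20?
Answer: √(-126 + 12*√10483)/6 ≈ 5.5343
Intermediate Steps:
t = -20/3 (t = (⅓)*(-20) = -20/3 ≈ -6.6667)
r = -43 (r = -3 - 40 = -43)
V(z, B) = -z/4
K(n, b) = -37
S = 10816/9 (S = (-20/3 - 28)² = (-104/3)² = 10816/9 ≈ 1201.8)
F = √10483/3 (F = √(10816/9 - 37) = √(10483/9) = √10483/3 ≈ 34.129)
√(Y(-180, V(14, -7)) + F) = √(-¼*14 + √10483/3) = √(-7/2 + √10483/3)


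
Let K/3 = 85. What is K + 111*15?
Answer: 1920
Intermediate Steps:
K = 255 (K = 3*85 = 255)
K + 111*15 = 255 + 111*15 = 255 + 1665 = 1920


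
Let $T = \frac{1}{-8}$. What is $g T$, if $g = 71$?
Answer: $- \frac{71}{8} \approx -8.875$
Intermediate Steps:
$T = - \frac{1}{8} \approx -0.125$
$g T = 71 \left(- \frac{1}{8}\right) = - \frac{71}{8}$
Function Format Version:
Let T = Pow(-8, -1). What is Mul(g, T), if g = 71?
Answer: Rational(-71, 8) ≈ -8.8750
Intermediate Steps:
T = Rational(-1, 8) ≈ -0.12500
Mul(g, T) = Mul(71, Rational(-1, 8)) = Rational(-71, 8)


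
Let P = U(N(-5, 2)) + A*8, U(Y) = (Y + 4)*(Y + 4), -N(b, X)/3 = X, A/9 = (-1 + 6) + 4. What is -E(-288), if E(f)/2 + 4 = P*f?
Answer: 375560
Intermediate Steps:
A = 81 (A = 9*((-1 + 6) + 4) = 9*(5 + 4) = 9*9 = 81)
N(b, X) = -3*X
U(Y) = (4 + Y)² (U(Y) = (4 + Y)*(4 + Y) = (4 + Y)²)
P = 652 (P = (4 - 3*2)² + 81*8 = (4 - 6)² + 648 = (-2)² + 648 = 4 + 648 = 652)
E(f) = -8 + 1304*f (E(f) = -8 + 2*(652*f) = -8 + 1304*f)
-E(-288) = -(-8 + 1304*(-288)) = -(-8 - 375552) = -1*(-375560) = 375560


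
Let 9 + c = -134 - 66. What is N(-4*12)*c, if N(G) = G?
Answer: 10032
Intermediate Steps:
c = -209 (c = -9 + (-134 - 66) = -9 - 200 = -209)
N(-4*12)*c = -4*12*(-209) = -48*(-209) = 10032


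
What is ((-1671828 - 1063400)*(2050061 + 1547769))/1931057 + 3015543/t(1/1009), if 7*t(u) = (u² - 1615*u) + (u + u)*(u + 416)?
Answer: -16424684490390867259/508539998836 ≈ -3.2298e+7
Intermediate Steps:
t(u) = -1615*u/7 + u²/7 + 2*u*(416 + u)/7 (t(u) = ((u² - 1615*u) + (u + u)*(u + 416))/7 = ((u² - 1615*u) + (2*u)*(416 + u))/7 = ((u² - 1615*u) + 2*u*(416 + u))/7 = (u² - 1615*u + 2*u*(416 + u))/7 = -1615*u/7 + u²/7 + 2*u*(416 + u)/7)
((-1671828 - 1063400)*(2050061 + 1547769))/1931057 + 3015543/t(1/1009) = ((-1671828 - 1063400)*(2050061 + 1547769))/1931057 + 3015543/(((3/7)*(-261 + 1/1009)/1009)) = -2735228*3597830*(1/1931057) + 3015543/(((3/7)*(1/1009)*(-261 + 1/1009))) = -9840885355240*1/1931057 + 3015543/(((3/7)*(1/1009)*(-263348/1009))) = -9840885355240/1931057 + 3015543/(-790044/7126567) = -9840885355240/1931057 + 3015543*(-7126567/790044) = -9840885355240/1931057 - 7163489743627/263348 = -16424684490390867259/508539998836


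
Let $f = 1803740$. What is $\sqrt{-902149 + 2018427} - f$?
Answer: $-1803740 + \sqrt{1116278} \approx -1.8027 \cdot 10^{6}$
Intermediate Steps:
$\sqrt{-902149 + 2018427} - f = \sqrt{-902149 + 2018427} - 1803740 = \sqrt{1116278} - 1803740 = -1803740 + \sqrt{1116278}$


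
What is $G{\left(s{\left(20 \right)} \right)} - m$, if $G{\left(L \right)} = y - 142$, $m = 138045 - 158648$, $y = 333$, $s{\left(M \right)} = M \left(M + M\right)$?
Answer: $20794$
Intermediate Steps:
$s{\left(M \right)} = 2 M^{2}$ ($s{\left(M \right)} = M 2 M = 2 M^{2}$)
$m = -20603$
$G{\left(L \right)} = 191$ ($G{\left(L \right)} = 333 - 142 = 191$)
$G{\left(s{\left(20 \right)} \right)} - m = 191 - -20603 = 191 + 20603 = 20794$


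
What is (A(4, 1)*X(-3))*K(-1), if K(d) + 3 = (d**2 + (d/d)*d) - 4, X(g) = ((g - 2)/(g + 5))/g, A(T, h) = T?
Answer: -70/3 ≈ -23.333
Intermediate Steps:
X(g) = (-2 + g)/(g*(5 + g)) (X(g) = ((-2 + g)/(5 + g))/g = (-2 + g)/(g*(5 + g)))
K(d) = -7 + d + d**2 (K(d) = -3 + ((d**2 + (d/d)*d) - 4) = -3 + ((d**2 + 1*d) - 4) = -3 + ((d**2 + d) - 4) = -3 + ((d + d**2) - 4) = -3 + (-4 + d + d**2) = -7 + d + d**2)
(A(4, 1)*X(-3))*K(-1) = (4*((-2 - 3)/((-3)*(5 - 3))))*(-7 - 1 + (-1)**2) = (4*(-1/3*(-5)/2))*(-7 - 1 + 1) = (4*(-1/3*1/2*(-5)))*(-7) = (4*(5/6))*(-7) = (10/3)*(-7) = -70/3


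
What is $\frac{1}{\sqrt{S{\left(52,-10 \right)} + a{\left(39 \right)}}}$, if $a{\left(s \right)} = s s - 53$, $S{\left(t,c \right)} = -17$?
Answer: $\frac{\sqrt{1451}}{1451} \approx 0.026252$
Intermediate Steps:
$a{\left(s \right)} = -53 + s^{2}$ ($a{\left(s \right)} = s^{2} - 53 = -53 + s^{2}$)
$\frac{1}{\sqrt{S{\left(52,-10 \right)} + a{\left(39 \right)}}} = \frac{1}{\sqrt{-17 - \left(53 - 39^{2}\right)}} = \frac{1}{\sqrt{-17 + \left(-53 + 1521\right)}} = \frac{1}{\sqrt{-17 + 1468}} = \frac{1}{\sqrt{1451}} = \frac{\sqrt{1451}}{1451}$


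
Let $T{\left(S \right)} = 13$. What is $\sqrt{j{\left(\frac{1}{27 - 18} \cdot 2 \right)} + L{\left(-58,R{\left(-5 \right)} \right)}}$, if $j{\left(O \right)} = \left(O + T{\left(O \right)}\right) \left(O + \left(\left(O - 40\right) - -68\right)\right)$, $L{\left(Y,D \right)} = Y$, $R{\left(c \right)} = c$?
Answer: $\frac{\sqrt{25766}}{9} \approx 17.835$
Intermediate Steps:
$j{\left(O \right)} = \left(13 + O\right) \left(28 + 2 O\right)$ ($j{\left(O \right)} = \left(O + 13\right) \left(O + \left(\left(O - 40\right) - -68\right)\right) = \left(13 + O\right) \left(O + \left(\left(O - 40\right) + 68\right)\right) = \left(13 + O\right) \left(O + \left(\left(-40 + O\right) + 68\right)\right) = \left(13 + O\right) \left(O + \left(28 + O\right)\right) = \left(13 + O\right) \left(28 + 2 O\right)$)
$\sqrt{j{\left(\frac{1}{27 - 18} \cdot 2 \right)} + L{\left(-58,R{\left(-5 \right)} \right)}} = \sqrt{\left(364 + 2 \left(\frac{1}{27 - 18} \cdot 2\right)^{2} + 54 \frac{1}{27 - 18} \cdot 2\right) - 58} = \sqrt{\left(364 + 2 \left(\frac{1}{9} \cdot 2\right)^{2} + 54 \cdot \frac{1}{9} \cdot 2\right) - 58} = \sqrt{\left(364 + 2 \left(\frac{2}{9}\right)^{2} + 54 \cdot \frac{2}{9}\right) - 58} = \sqrt{\left(364 + 2 \cdot \frac{4}{81} + 12\right) - 58} = \sqrt{\left(364 + \frac{8}{81} + 12\right) - 58} = \sqrt{\frac{30464}{81} - 58} = \sqrt{\frac{25766}{81}} = \frac{\sqrt{25766}}{9}$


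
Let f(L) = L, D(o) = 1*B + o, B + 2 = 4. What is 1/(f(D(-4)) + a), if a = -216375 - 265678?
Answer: -1/482055 ≈ -2.0745e-6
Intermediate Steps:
B = 2 (B = -2 + 4 = 2)
D(o) = 2 + o (D(o) = 1*2 + o = 2 + o)
a = -482053
1/(f(D(-4)) + a) = 1/((2 - 4) - 482053) = 1/(-2 - 482053) = 1/(-482055) = -1/482055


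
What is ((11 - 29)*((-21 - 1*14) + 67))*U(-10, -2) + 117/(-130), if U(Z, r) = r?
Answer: 11511/10 ≈ 1151.1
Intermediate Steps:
((11 - 29)*((-21 - 1*14) + 67))*U(-10, -2) + 117/(-130) = ((11 - 29)*((-21 - 1*14) + 67))*(-2) + 117/(-130) = -18*((-21 - 14) + 67)*(-2) + 117*(-1/130) = -18*(-35 + 67)*(-2) - 9/10 = -18*32*(-2) - 9/10 = -576*(-2) - 9/10 = 1152 - 9/10 = 11511/10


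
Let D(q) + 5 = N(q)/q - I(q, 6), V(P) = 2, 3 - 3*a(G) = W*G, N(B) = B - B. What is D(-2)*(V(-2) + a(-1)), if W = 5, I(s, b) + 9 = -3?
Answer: 98/3 ≈ 32.667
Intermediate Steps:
I(s, b) = -12 (I(s, b) = -9 - 3 = -12)
N(B) = 0
a(G) = 1 - 5*G/3
D(q) = 7 (D(q) = -5 + (0/q - 1*(-12)) = -5 + (0 + 12) = -5 + 12 = 7)
D(-2)*(V(-2) + a(-1)) = 7*(2 + (1 - 5/3*(-1))) = 7*(2 + (1 + 5/3)) = 7*(2 + 8/3) = 7*(14/3) = 98/3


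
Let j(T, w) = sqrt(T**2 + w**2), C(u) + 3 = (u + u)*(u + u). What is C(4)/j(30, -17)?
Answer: 61*sqrt(1189)/1189 ≈ 1.7690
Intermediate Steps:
C(u) = -3 + 4*u**2 (C(u) = -3 + (u + u)*(u + u) = -3 + (2*u)*(2*u) = -3 + 4*u**2)
C(4)/j(30, -17) = (-3 + 4*4**2)/(sqrt(30**2 + (-17)**2)) = (-3 + 4*16)/(sqrt(900 + 289)) = (-3 + 64)/(sqrt(1189)) = 61*(sqrt(1189)/1189) = 61*sqrt(1189)/1189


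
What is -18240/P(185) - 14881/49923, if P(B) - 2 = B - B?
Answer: -455312641/49923 ≈ -9120.3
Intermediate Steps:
P(B) = 2 (P(B) = 2 + (B - B) = 2 + 0 = 2)
-18240/P(185) - 14881/49923 = -18240/2 - 14881/49923 = -18240*½ - 14881*1/49923 = -9120 - 14881/49923 = -455312641/49923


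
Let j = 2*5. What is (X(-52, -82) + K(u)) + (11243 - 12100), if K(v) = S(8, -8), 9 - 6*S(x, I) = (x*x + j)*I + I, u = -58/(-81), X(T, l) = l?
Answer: -1675/2 ≈ -837.50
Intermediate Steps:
j = 10
u = 58/81 (u = -58*(-1/81) = 58/81 ≈ 0.71605)
S(x, I) = 3/2 - I/6 - I*(10 + x²)/6 (S(x, I) = 3/2 - ((x*x + 10)*I + I)/6 = 3/2 - ((x² + 10)*I + I)/6 = 3/2 - ((10 + x²)*I + I)/6 = 3/2 - (I*(10 + x²) + I)/6 = 3/2 - (I + I*(10 + x²))/6 = 3/2 + (-I/6 - I*(10 + x²)/6) = 3/2 - I/6 - I*(10 + x²)/6)
K(v) = 203/2 (K(v) = 3/2 - 11/6*(-8) - ⅙*(-8)*8² = 3/2 + 44/3 - ⅙*(-8)*64 = 3/2 + 44/3 + 256/3 = 203/2)
(X(-52, -82) + K(u)) + (11243 - 12100) = (-82 + 203/2) + (11243 - 12100) = 39/2 - 857 = -1675/2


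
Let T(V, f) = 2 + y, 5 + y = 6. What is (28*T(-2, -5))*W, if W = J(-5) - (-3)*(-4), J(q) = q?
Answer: -1428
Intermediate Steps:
y = 1 (y = -5 + 6 = 1)
T(V, f) = 3 (T(V, f) = 2 + 1 = 3)
W = -17 (W = -5 - (-3)*(-4) = -5 - 1*12 = -5 - 12 = -17)
(28*T(-2, -5))*W = (28*3)*(-17) = 84*(-17) = -1428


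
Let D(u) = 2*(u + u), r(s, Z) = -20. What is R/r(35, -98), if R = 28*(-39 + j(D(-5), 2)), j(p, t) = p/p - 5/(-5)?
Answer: 259/5 ≈ 51.800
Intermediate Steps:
D(u) = 4*u (D(u) = 2*(2*u) = 4*u)
j(p, t) = 2 (j(p, t) = 1 - 5*(-1/5) = 1 + 1 = 2)
R = -1036 (R = 28*(-39 + 2) = 28*(-37) = -1036)
R/r(35, -98) = -1036/(-20) = -1036*(-1/20) = 259/5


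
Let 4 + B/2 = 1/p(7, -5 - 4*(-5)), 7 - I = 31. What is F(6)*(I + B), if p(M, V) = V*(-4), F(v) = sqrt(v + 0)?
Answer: -961*sqrt(6)/30 ≈ -78.465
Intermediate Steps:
F(v) = sqrt(v)
p(M, V) = -4*V
I = -24 (I = 7 - 1*31 = 7 - 31 = -24)
B = -241/30 (B = -8 + 2/((-4*(-5 - 4*(-5)))) = -8 + 2/((-4*(-5 + 20))) = -8 + 2/((-4*15)) = -8 + 2/(-60) = -8 + 2*(-1/60) = -8 - 1/30 = -241/30 ≈ -8.0333)
F(6)*(I + B) = sqrt(6)*(-24 - 241/30) = sqrt(6)*(-961/30) = -961*sqrt(6)/30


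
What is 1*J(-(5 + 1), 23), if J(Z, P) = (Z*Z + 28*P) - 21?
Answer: 659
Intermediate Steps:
J(Z, P) = -21 + Z² + 28*P (J(Z, P) = (Z² + 28*P) - 21 = -21 + Z² + 28*P)
1*J(-(5 + 1), 23) = 1*(-21 + (-(5 + 1))² + 28*23) = 1*(-21 + (-1*6)² + 644) = 1*(-21 + (-6)² + 644) = 1*(-21 + 36 + 644) = 1*659 = 659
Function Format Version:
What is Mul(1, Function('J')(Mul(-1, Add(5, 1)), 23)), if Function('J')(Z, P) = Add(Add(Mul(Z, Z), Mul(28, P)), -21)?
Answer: 659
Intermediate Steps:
Function('J')(Z, P) = Add(-21, Pow(Z, 2), Mul(28, P)) (Function('J')(Z, P) = Add(Add(Pow(Z, 2), Mul(28, P)), -21) = Add(-21, Pow(Z, 2), Mul(28, P)))
Mul(1, Function('J')(Mul(-1, Add(5, 1)), 23)) = Mul(1, Add(-21, Pow(Mul(-1, Add(5, 1)), 2), Mul(28, 23))) = Mul(1, Add(-21, Pow(Mul(-1, 6), 2), 644)) = Mul(1, Add(-21, Pow(-6, 2), 644)) = Mul(1, Add(-21, 36, 644)) = Mul(1, 659) = 659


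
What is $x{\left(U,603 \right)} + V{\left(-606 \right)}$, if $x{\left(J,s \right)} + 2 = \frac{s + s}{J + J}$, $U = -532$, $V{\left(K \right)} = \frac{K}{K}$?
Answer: $- \frac{1135}{532} \approx -2.1335$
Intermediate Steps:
$V{\left(K \right)} = 1$
$x{\left(J,s \right)} = -2 + \frac{s}{J}$ ($x{\left(J,s \right)} = -2 + \frac{s + s}{J + J} = -2 + \frac{2 s}{2 J} = -2 + 2 s \frac{1}{2 J} = -2 + \frac{s}{J}$)
$x{\left(U,603 \right)} + V{\left(-606 \right)} = \left(-2 + \frac{603}{-532}\right) + 1 = \left(-2 + 603 \left(- \frac{1}{532}\right)\right) + 1 = \left(-2 - \frac{603}{532}\right) + 1 = - \frac{1667}{532} + 1 = - \frac{1135}{532}$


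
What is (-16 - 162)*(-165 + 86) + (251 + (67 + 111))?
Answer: 14491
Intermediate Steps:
(-16 - 162)*(-165 + 86) + (251 + (67 + 111)) = -178*(-79) + (251 + 178) = 14062 + 429 = 14491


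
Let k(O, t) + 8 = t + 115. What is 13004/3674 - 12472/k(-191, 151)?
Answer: -10616774/236973 ≈ -44.802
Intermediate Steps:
k(O, t) = 107 + t (k(O, t) = -8 + (t + 115) = -8 + (115 + t) = 107 + t)
13004/3674 - 12472/k(-191, 151) = 13004/3674 - 12472/(107 + 151) = 13004*(1/3674) - 12472/258 = 6502/1837 - 12472*1/258 = 6502/1837 - 6236/129 = -10616774/236973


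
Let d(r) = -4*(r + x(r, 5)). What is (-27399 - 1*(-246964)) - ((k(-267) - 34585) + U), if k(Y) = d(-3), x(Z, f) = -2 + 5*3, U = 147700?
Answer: 106490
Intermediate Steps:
x(Z, f) = 13 (x(Z, f) = -2 + 15 = 13)
d(r) = -52 - 4*r (d(r) = -4*(r + 13) = -4*(13 + r) = -52 - 4*r)
k(Y) = -40 (k(Y) = -52 - 4*(-3) = -52 + 12 = -40)
(-27399 - 1*(-246964)) - ((k(-267) - 34585) + U) = (-27399 - 1*(-246964)) - ((-40 - 34585) + 147700) = (-27399 + 246964) - (-34625 + 147700) = 219565 - 1*113075 = 219565 - 113075 = 106490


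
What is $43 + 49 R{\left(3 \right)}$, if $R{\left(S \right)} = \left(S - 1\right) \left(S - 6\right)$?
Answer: $-251$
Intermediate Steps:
$R{\left(S \right)} = \left(-1 + S\right) \left(-6 + S\right)$
$43 + 49 R{\left(3 \right)} = 43 + 49 \left(6 + 3^{2} - 21\right) = 43 + 49 \left(6 + 9 - 21\right) = 43 + 49 \left(-6\right) = 43 - 294 = -251$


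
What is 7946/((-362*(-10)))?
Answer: 3973/1810 ≈ 2.1950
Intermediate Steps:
7946/((-362*(-10))) = 7946/3620 = 7946*(1/3620) = 3973/1810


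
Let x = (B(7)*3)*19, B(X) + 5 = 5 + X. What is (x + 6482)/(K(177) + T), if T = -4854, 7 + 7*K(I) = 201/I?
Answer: -2841853/2005048 ≈ -1.4173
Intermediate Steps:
K(I) = -1 + 201/(7*I) (K(I) = -1 + (201/I)/7 = -1 + 201/(7*I))
B(X) = X (B(X) = -5 + (5 + X) = X)
x = 399 (x = (7*3)*19 = 21*19 = 399)
(x + 6482)/(K(177) + T) = (399 + 6482)/((201/7 - 1*177)/177 - 4854) = 6881/((201/7 - 177)/177 - 4854) = 6881/((1/177)*(-1038/7) - 4854) = 6881/(-346/413 - 4854) = 6881/(-2005048/413) = 6881*(-413/2005048) = -2841853/2005048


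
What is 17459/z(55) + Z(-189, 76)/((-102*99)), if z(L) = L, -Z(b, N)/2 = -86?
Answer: 8013251/25245 ≈ 317.42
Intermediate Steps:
Z(b, N) = 172 (Z(b, N) = -2*(-86) = 172)
17459/z(55) + Z(-189, 76)/((-102*99)) = 17459/55 + 172/((-102*99)) = 17459*(1/55) + 172/(-10098) = 17459/55 + 172*(-1/10098) = 17459/55 - 86/5049 = 8013251/25245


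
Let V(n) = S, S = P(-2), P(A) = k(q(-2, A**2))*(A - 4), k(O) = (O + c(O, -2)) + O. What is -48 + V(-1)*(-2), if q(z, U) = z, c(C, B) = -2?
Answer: -120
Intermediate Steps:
k(O) = -2 + 2*O (k(O) = (O - 2) + O = (-2 + O) + O = -2 + 2*O)
P(A) = 24 - 6*A (P(A) = (-2 + 2*(-2))*(A - 4) = (-2 - 4)*(-4 + A) = -6*(-4 + A) = 24 - 6*A)
S = 36 (S = 24 - 6*(-2) = 24 + 12 = 36)
V(n) = 36
-48 + V(-1)*(-2) = -48 + 36*(-2) = -48 - 72 = -120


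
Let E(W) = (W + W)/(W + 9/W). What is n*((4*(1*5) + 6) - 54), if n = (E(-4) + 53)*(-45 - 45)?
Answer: 683928/5 ≈ 1.3679e+5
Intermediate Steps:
E(W) = 2*W/(W + 9/W) (E(W) = (2*W)/(W + 9/W) = 2*W/(W + 9/W))
n = -24426/5 (n = (2*(-4)²/(9 + (-4)²) + 53)*(-45 - 45) = (2*16/(9 + 16) + 53)*(-90) = (2*16/25 + 53)*(-90) = (2*16*(1/25) + 53)*(-90) = (32/25 + 53)*(-90) = (1357/25)*(-90) = -24426/5 ≈ -4885.2)
n*((4*(1*5) + 6) - 54) = -24426*((4*(1*5) + 6) - 54)/5 = -24426*((4*5 + 6) - 54)/5 = -24426*((20 + 6) - 54)/5 = -24426*(26 - 54)/5 = -24426/5*(-28) = 683928/5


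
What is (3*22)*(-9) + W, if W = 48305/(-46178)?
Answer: -27478037/46178 ≈ -595.05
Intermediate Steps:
W = -48305/46178 (W = 48305*(-1/46178) = -48305/46178 ≈ -1.0461)
(3*22)*(-9) + W = (3*22)*(-9) - 48305/46178 = 66*(-9) - 48305/46178 = -594 - 48305/46178 = -27478037/46178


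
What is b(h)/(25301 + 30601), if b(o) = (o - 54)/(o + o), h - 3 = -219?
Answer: 5/447216 ≈ 1.1180e-5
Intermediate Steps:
h = -216 (h = 3 - 219 = -216)
b(o) = (-54 + o)/(2*o) (b(o) = (-54 + o)/((2*o)) = (-54 + o)*(1/(2*o)) = (-54 + o)/(2*o))
b(h)/(25301 + 30601) = ((1/2)*(-54 - 216)/(-216))/(25301 + 30601) = ((1/2)*(-1/216)*(-270))/55902 = (5/8)*(1/55902) = 5/447216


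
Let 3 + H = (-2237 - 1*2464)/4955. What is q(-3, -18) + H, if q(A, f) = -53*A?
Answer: 768279/4955 ≈ 155.05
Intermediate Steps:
H = -19566/4955 (H = -3 + (-2237 - 1*2464)/4955 = -3 + (-2237 - 2464)*(1/4955) = -3 - 4701*1/4955 = -3 - 4701/4955 = -19566/4955 ≈ -3.9487)
q(-3, -18) + H = -53*(-3) - 19566/4955 = 159 - 19566/4955 = 768279/4955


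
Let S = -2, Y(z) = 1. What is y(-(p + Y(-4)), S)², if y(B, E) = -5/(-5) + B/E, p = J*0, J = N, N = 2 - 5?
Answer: 9/4 ≈ 2.2500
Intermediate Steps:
N = -3
J = -3
p = 0 (p = -3*0 = 0)
y(B, E) = 1 + B/E (y(B, E) = -5*(-⅕) + B/E = 1 + B/E)
y(-(p + Y(-4)), S)² = ((-(0 + 1) - 2)/(-2))² = (-(-1*1 - 2)/2)² = (-(-1 - 2)/2)² = (-½*(-3))² = (3/2)² = 9/4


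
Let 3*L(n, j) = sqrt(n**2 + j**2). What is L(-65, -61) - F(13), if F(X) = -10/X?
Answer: 10/13 + sqrt(7946)/3 ≈ 30.483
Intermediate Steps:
L(n, j) = sqrt(j**2 + n**2)/3 (L(n, j) = sqrt(n**2 + j**2)/3 = sqrt(j**2 + n**2)/3)
L(-65, -61) - F(13) = sqrt((-61)**2 + (-65)**2)/3 - (-10)/13 = sqrt(3721 + 4225)/3 - (-10)/13 = sqrt(7946)/3 - 1*(-10/13) = sqrt(7946)/3 + 10/13 = 10/13 + sqrt(7946)/3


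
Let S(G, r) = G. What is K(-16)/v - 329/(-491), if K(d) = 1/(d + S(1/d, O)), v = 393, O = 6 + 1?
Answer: 33221473/49591491 ≈ 0.66990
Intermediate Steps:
O = 7
K(d) = 1/(d + 1/d)
K(-16)/v - 329/(-491) = -16/(1 + (-16)**2)/393 - 329/(-491) = -16/(1 + 256)*(1/393) - 329*(-1/491) = -16/257*(1/393) + 329/491 = -16*1/257*(1/393) + 329/491 = -16/257*1/393 + 329/491 = -16/101001 + 329/491 = 33221473/49591491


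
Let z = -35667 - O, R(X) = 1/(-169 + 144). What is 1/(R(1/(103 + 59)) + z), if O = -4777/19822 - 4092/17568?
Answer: -21337800/761046053737 ≈ -2.8037e-5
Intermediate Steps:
O = -404495/853512 (O = -4777*1/19822 - 4092*1/17568 = -281/1166 - 341/1464 = -404495/853512 ≈ -0.47392)
R(X) = -1/25 (R(X) = 1/(-25) = -1/25)
z = -30441808009/853512 (z = -35667 - 1*(-404495/853512) = -35667 + 404495/853512 = -30441808009/853512 ≈ -35667.)
1/(R(1/(103 + 59)) + z) = 1/(-1/25 - 30441808009/853512) = 1/(-761046053737/21337800) = -21337800/761046053737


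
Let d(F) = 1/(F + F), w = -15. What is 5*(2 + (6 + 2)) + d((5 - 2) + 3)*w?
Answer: 195/4 ≈ 48.750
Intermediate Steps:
d(F) = 1/(2*F)
5*(2 + (6 + 2)) + d((5 - 2) + 3)*w = 5*(2 + (6 + 2)) + (1/(2*((5 - 2) + 3)))*(-15) = 5*(2 + 8) + (1/(2*(3 + 3)))*(-15) = 5*10 + ((1/2)/6)*(-15) = 50 + ((1/2)*(1/6))*(-15) = 50 + (1/12)*(-15) = 50 - 5/4 = 195/4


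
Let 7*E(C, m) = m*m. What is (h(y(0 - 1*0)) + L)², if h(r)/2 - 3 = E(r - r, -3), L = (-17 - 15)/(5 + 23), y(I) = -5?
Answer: 2704/49 ≈ 55.184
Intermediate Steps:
E(C, m) = m²/7 (E(C, m) = (m*m)/7 = m²/7)
L = -8/7 (L = -32/28 = -32*1/28 = -8/7 ≈ -1.1429)
h(r) = 60/7 (h(r) = 6 + 2*((⅐)*(-3)²) = 6 + 2*((⅐)*9) = 6 + 2*(9/7) = 6 + 18/7 = 60/7)
(h(y(0 - 1*0)) + L)² = (60/7 - 8/7)² = (52/7)² = 2704/49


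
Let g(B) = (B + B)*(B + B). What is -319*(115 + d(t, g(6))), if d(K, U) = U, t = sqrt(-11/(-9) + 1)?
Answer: -82621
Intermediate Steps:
t = 2*sqrt(5)/3 (t = sqrt(-11*(-1/9) + 1) = sqrt(11/9 + 1) = sqrt(20/9) = 2*sqrt(5)/3 ≈ 1.4907)
g(B) = 4*B**2 (g(B) = (2*B)*(2*B) = 4*B**2)
-319*(115 + d(t, g(6))) = -319*(115 + 4*6**2) = -319*(115 + 4*36) = -319*(115 + 144) = -319*259 = -82621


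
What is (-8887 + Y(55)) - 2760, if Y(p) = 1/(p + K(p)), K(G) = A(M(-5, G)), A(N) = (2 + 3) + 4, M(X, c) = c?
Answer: -745407/64 ≈ -11647.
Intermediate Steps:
A(N) = 9 (A(N) = 5 + 4 = 9)
K(G) = 9
Y(p) = 1/(9 + p) (Y(p) = 1/(p + 9) = 1/(9 + p))
(-8887 + Y(55)) - 2760 = (-8887 + 1/(9 + 55)) - 2760 = (-8887 + 1/64) - 2760 = -568767/64 - 2760 = -745407/64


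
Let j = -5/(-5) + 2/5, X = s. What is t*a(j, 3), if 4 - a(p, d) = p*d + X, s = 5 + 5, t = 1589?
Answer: -81039/5 ≈ -16208.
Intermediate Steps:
s = 10
X = 10
j = 7/5 (j = -5*(-⅕) + 2*(⅕) = 1 + ⅖ = 7/5 ≈ 1.4000)
a(p, d) = -6 - d*p (a(p, d) = 4 - (p*d + 10) = 4 - (d*p + 10) = 4 - (10 + d*p) = 4 + (-10 - d*p) = -6 - d*p)
t*a(j, 3) = 1589*(-6 - 1*3*7/5) = 1589*(-6 - 21/5) = 1589*(-51/5) = -81039/5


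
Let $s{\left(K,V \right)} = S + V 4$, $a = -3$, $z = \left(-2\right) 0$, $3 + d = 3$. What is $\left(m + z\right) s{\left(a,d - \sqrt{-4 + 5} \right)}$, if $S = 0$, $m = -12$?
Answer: $48$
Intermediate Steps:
$d = 0$ ($d = -3 + 3 = 0$)
$z = 0$
$s{\left(K,V \right)} = 4 V$ ($s{\left(K,V \right)} = 0 + V 4 = 0 + 4 V = 4 V$)
$\left(m + z\right) s{\left(a,d - \sqrt{-4 + 5} \right)} = \left(-12 + 0\right) 4 \left(0 - \sqrt{-4 + 5}\right) = - 12 \cdot 4 \left(0 - \sqrt{1}\right) = - 12 \cdot 4 \left(0 - 1\right) = - 12 \cdot 4 \left(-1\right) = \left(-12\right) \left(-4\right) = 48$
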